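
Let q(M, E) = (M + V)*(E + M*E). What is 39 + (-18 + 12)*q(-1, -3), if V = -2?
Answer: 39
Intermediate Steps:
q(M, E) = (-2 + M)*(E + E*M) (q(M, E) = (M - 2)*(E + M*E) = (-2 + M)*(E + E*M))
39 + (-18 + 12)*q(-1, -3) = 39 + (-18 + 12)*(-3*(-2 + (-1)² - 1*(-1))) = 39 - (-18)*(-2 + 1 + 1) = 39 - (-18)*0 = 39 - 6*0 = 39 + 0 = 39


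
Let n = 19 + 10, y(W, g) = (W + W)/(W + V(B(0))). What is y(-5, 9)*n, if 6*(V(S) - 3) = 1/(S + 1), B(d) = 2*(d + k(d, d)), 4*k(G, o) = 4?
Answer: 1044/7 ≈ 149.14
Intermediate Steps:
k(G, o) = 1 (k(G, o) = (1/4)*4 = 1)
B(d) = 2 + 2*d (B(d) = 2*(d + 1) = 2*(1 + d) = 2 + 2*d)
V(S) = 3 + 1/(6*(1 + S)) (V(S) = 3 + 1/(6*(S + 1)) = 3 + 1/(6*(1 + S)))
y(W, g) = 2*W/(55/18 + W) (y(W, g) = (W + W)/(W + (19 + 18*(2 + 2*0))/(6*(1 + (2 + 2*0)))) = (2*W)/(W + (19 + 18*(2 + 0))/(6*(1 + (2 + 0)))) = (2*W)/(W + (19 + 18*2)/(6*(1 + 2))) = (2*W)/(W + (1/6)*(19 + 36)/3) = (2*W)/(W + (1/6)*(1/3)*55) = (2*W)/(W + 55/18) = (2*W)/(55/18 + W) = 2*W/(55/18 + W))
n = 29
y(-5, 9)*n = (36*(-5)/(55 + 18*(-5)))*29 = (36*(-5)/(55 - 90))*29 = (36*(-5)/(-35))*29 = (36*(-5)*(-1/35))*29 = (36/7)*29 = 1044/7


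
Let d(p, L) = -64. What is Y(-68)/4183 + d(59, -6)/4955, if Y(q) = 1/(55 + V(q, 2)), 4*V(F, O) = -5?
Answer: -11507652/891250895 ≈ -0.012912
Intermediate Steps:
V(F, O) = -5/4 (V(F, O) = (¼)*(-5) = -5/4)
Y(q) = 4/215 (Y(q) = 1/(55 - 5/4) = 1/(215/4) = 4/215)
Y(-68)/4183 + d(59, -6)/4955 = (4/215)/4183 - 64/4955 = (4/215)*(1/4183) - 64*1/4955 = 4/899345 - 64/4955 = -11507652/891250895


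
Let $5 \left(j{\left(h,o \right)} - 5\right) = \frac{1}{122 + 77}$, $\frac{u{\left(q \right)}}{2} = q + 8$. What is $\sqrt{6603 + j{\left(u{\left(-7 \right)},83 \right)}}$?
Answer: $\frac{\sqrt{6542086195}}{995} \approx 81.29$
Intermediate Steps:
$u{\left(q \right)} = 16 + 2 q$ ($u{\left(q \right)} = 2 \left(q + 8\right) = 2 \left(8 + q\right) = 16 + 2 q$)
$j{\left(h,o \right)} = \frac{4976}{995}$ ($j{\left(h,o \right)} = 5 + \frac{1}{5 \left(122 + 77\right)} = 5 + \frac{1}{5 \cdot 199} = 5 + \frac{1}{5} \cdot \frac{1}{199} = 5 + \frac{1}{995} = \frac{4976}{995}$)
$\sqrt{6603 + j{\left(u{\left(-7 \right)},83 \right)}} = \sqrt{6603 + \frac{4976}{995}} = \sqrt{\frac{6574961}{995}} = \frac{\sqrt{6542086195}}{995}$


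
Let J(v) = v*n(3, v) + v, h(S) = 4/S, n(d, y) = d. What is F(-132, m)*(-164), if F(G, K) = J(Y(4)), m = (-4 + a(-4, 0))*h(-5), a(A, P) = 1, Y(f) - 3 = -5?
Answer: 1312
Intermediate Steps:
Y(f) = -2 (Y(f) = 3 - 5 = -2)
m = 12/5 (m = (-4 + 1)*(4/(-5)) = -12*(-1)/5 = -3*(-⅘) = 12/5 ≈ 2.4000)
J(v) = 4*v (J(v) = v*3 + v = 3*v + v = 4*v)
F(G, K) = -8 (F(G, K) = 4*(-2) = -8)
F(-132, m)*(-164) = -8*(-164) = 1312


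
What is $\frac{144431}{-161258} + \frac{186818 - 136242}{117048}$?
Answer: $- \frac{1093696885}{2359365798} \approx -0.46356$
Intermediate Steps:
$\frac{144431}{-161258} + \frac{186818 - 136242}{117048} = 144431 \left(- \frac{1}{161258}\right) + 50576 \cdot \frac{1}{117048} = - \frac{144431}{161258} + \frac{6322}{14631} = - \frac{1093696885}{2359365798}$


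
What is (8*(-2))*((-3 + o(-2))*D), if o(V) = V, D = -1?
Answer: -80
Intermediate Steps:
(8*(-2))*((-3 + o(-2))*D) = (8*(-2))*((-3 - 2)*(-1)) = -(-80)*(-1) = -16*5 = -80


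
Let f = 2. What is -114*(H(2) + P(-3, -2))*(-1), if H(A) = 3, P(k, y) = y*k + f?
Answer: 1254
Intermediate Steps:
P(k, y) = 2 + k*y (P(k, y) = y*k + 2 = k*y + 2 = 2 + k*y)
-114*(H(2) + P(-3, -2))*(-1) = -114*(3 + (2 - 3*(-2)))*(-1) = -114*(3 + (2 + 6))*(-1) = -114*(3 + 8)*(-1) = -1254*(-1) = -114*(-11) = 1254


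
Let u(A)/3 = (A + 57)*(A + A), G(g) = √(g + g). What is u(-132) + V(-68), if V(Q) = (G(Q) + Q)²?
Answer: 63888 - 272*I*√34 ≈ 63888.0 - 1586.0*I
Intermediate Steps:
G(g) = √2*√g (G(g) = √(2*g) = √2*√g)
V(Q) = (Q + √2*√Q)² (V(Q) = (√2*√Q + Q)² = (Q + √2*√Q)²)
u(A) = 6*A*(57 + A) (u(A) = 3*((A + 57)*(A + A)) = 3*((57 + A)*(2*A)) = 3*(2*A*(57 + A)) = 6*A*(57 + A))
u(-132) + V(-68) = 6*(-132)*(57 - 132) + (-68 + √2*√(-68))² = 6*(-132)*(-75) + (-68 + √2*(2*I*√17))² = 59400 + (-68 + 2*I*√34)²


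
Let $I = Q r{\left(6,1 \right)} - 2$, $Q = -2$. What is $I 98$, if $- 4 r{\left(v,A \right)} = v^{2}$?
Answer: $1568$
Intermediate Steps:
$r{\left(v,A \right)} = - \frac{v^{2}}{4}$
$I = 16$ ($I = - 2 \left(- \frac{6^{2}}{4}\right) - 2 = - 2 \left(\left(- \frac{1}{4}\right) 36\right) - 2 = \left(-2\right) \left(-9\right) - 2 = 18 - 2 = 16$)
$I 98 = 16 \cdot 98 = 1568$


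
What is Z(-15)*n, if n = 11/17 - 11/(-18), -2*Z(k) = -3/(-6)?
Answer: -385/1224 ≈ -0.31454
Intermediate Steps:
Z(k) = -¼ (Z(k) = -(-3)/(2*(-6)) = -(-3)*(-1)/(2*6) = -½*½ = -¼)
n = 385/306 (n = 11*(1/17) - 11*(-1/18) = 11/17 + 11/18 = 385/306 ≈ 1.2582)
Z(-15)*n = -¼*385/306 = -385/1224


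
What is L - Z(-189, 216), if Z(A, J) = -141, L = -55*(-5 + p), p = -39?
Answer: 2561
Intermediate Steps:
L = 2420 (L = -55*(-5 - 39) = -55*(-44) = 2420)
L - Z(-189, 216) = 2420 - 1*(-141) = 2420 + 141 = 2561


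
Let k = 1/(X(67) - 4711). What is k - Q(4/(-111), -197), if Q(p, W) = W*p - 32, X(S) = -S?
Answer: 13206281/530358 ≈ 24.901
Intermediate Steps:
Q(p, W) = -32 + W*p
k = -1/4778 (k = 1/(-1*67 - 4711) = 1/(-67 - 4711) = 1/(-4778) = -1/4778 ≈ -0.00020929)
k - Q(4/(-111), -197) = -1/4778 - (-32 - 788/(-111)) = -1/4778 - (-32 - 788*(-1)/111) = -1/4778 - (-32 - 197*(-4/111)) = -1/4778 - (-32 + 788/111) = -1/4778 - 1*(-2764/111) = -1/4778 + 2764/111 = 13206281/530358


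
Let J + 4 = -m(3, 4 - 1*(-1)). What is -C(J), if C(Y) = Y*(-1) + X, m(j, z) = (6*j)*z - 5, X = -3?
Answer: -86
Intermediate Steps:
m(j, z) = -5 + 6*j*z (m(j, z) = 6*j*z - 5 = -5 + 6*j*z)
J = -89 (J = -4 - (-5 + 6*3*(4 - 1*(-1))) = -4 - (-5 + 6*3*(4 + 1)) = -4 - (-5 + 6*3*5) = -4 - (-5 + 90) = -4 - 1*85 = -4 - 85 = -89)
C(Y) = -3 - Y (C(Y) = Y*(-1) - 3 = -Y - 3 = -3 - Y)
-C(J) = -(-3 - 1*(-89)) = -(-3 + 89) = -1*86 = -86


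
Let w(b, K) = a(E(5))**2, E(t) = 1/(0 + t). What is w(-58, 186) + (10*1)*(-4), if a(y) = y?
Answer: -999/25 ≈ -39.960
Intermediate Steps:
E(t) = 1/t
w(b, K) = 1/25 (w(b, K) = (1/5)**2 = 1/25)
w(-58, 186) + (10*1)*(-4) = 1/25 + (10*1)*(-4) = 1/25 + 10*(-4) = 1/25 - 40 = -999/25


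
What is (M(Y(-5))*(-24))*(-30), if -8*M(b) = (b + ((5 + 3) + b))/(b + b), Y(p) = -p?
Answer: -162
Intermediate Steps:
M(b) = -(8 + 2*b)/(16*b) (M(b) = -(b + ((5 + 3) + b))/(8*(b + b)) = -(b + (8 + b))/(8*(2*b)) = -(8 + 2*b)*1/(2*b)/8 = -(8 + 2*b)/(16*b))
(M(Y(-5))*(-24))*(-30) = (((-4 - (-1)*(-5))/(8*((-1*(-5)))))*(-24))*(-30) = (((⅛)*(-4 - 1*5)/5)*(-24))*(-30) = (((⅛)*(⅕)*(-4 - 5))*(-24))*(-30) = (((⅛)*(⅕)*(-9))*(-24))*(-30) = -9/40*(-24)*(-30) = (27/5)*(-30) = -162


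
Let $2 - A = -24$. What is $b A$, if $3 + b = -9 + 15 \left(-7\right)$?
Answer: $-3042$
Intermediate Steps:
$A = 26$ ($A = 2 - -24 = 2 + 24 = 26$)
$b = -117$ ($b = -3 + \left(-9 + 15 \left(-7\right)\right) = -3 - 114 = -117$)
$b A = \left(-117\right) 26 = -3042$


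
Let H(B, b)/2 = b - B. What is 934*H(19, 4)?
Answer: -28020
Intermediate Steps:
H(B, b) = -2*B + 2*b (H(B, b) = 2*(b - B) = -2*B + 2*b)
934*H(19, 4) = 934*(-2*19 + 2*4) = 934*(-38 + 8) = 934*(-30) = -28020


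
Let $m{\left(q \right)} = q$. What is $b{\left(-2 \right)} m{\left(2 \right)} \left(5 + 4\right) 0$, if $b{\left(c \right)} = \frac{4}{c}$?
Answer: $0$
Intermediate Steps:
$b{\left(-2 \right)} m{\left(2 \right)} \left(5 + 4\right) 0 = \frac{4}{-2} \cdot 2 \left(5 + 4\right) 0 = 4 \left(- \frac{1}{2}\right) 2 \cdot 9 \cdot 0 = \left(-2\right) 2 \cdot 0 = \left(-4\right) 0 = 0$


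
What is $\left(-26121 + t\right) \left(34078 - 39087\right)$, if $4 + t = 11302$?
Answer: $74248407$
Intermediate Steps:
$t = 11298$ ($t = -4 + 11302 = 11298$)
$\left(-26121 + t\right) \left(34078 - 39087\right) = \left(-26121 + 11298\right) \left(34078 - 39087\right) = \left(-14823\right) \left(-5009\right) = 74248407$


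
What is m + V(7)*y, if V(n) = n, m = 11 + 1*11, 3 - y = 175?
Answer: -1182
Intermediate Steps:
y = -172 (y = 3 - 1*175 = 3 - 175 = -172)
m = 22 (m = 11 + 11 = 22)
m + V(7)*y = 22 + 7*(-172) = 22 - 1204 = -1182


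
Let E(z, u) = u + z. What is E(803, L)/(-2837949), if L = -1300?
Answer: 497/2837949 ≈ 0.00017513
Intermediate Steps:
E(803, L)/(-2837949) = (-1300 + 803)/(-2837949) = -497*(-1/2837949) = 497/2837949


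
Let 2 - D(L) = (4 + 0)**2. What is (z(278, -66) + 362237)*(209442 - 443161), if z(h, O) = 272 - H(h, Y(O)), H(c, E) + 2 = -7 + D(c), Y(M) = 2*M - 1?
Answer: -84730616508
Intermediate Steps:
D(L) = -14 (D(L) = 2 - (4 + 0)**2 = 2 - 1*4**2 = 2 - 1*16 = 2 - 16 = -14)
Y(M) = -1 + 2*M
H(c, E) = -23 (H(c, E) = -2 + (-7 - 14) = -2 - 21 = -23)
z(h, O) = 295 (z(h, O) = 272 - 1*(-23) = 272 + 23 = 295)
(z(278, -66) + 362237)*(209442 - 443161) = (295 + 362237)*(209442 - 443161) = 362532*(-233719) = -84730616508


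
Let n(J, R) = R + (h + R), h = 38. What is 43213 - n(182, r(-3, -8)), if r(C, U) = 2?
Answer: 43171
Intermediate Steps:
n(J, R) = 38 + 2*R (n(J, R) = R + (38 + R) = 38 + 2*R)
43213 - n(182, r(-3, -8)) = 43213 - (38 + 2*2) = 43213 - (38 + 4) = 43213 - 1*42 = 43213 - 42 = 43171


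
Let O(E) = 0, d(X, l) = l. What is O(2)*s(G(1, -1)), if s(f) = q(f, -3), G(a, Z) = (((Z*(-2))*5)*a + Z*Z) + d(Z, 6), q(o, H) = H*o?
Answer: 0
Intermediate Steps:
G(a, Z) = 6 + Z² - 10*Z*a (G(a, Z) = (((Z*(-2))*5)*a + Z*Z) + 6 = ((-2*Z*5)*a + Z²) + 6 = ((-10*Z)*a + Z²) + 6 = (-10*Z*a + Z²) + 6 = (Z² - 10*Z*a) + 6 = 6 + Z² - 10*Z*a)
s(f) = -3*f
O(2)*s(G(1, -1)) = 0*(-3*(6 + (-1)² - 10*(-1)*1)) = 0*(-3*(6 + 1 + 10)) = 0*(-3*17) = 0*(-51) = 0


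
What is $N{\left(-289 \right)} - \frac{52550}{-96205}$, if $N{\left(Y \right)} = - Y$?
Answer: $\frac{5571159}{19241} \approx 289.55$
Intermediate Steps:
$N{\left(-289 \right)} - \frac{52550}{-96205} = \left(-1\right) \left(-289\right) - \frac{52550}{-96205} = 289 - 52550 \left(- \frac{1}{96205}\right) = 289 - - \frac{10510}{19241} = 289 + \frac{10510}{19241} = \frac{5571159}{19241}$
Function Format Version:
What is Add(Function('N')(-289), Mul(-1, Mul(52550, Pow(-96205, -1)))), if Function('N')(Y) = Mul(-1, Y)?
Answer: Rational(5571159, 19241) ≈ 289.55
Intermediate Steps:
Add(Function('N')(-289), Mul(-1, Mul(52550, Pow(-96205, -1)))) = Add(Mul(-1, -289), Mul(-1, Mul(52550, Pow(-96205, -1)))) = Add(289, Mul(-1, Mul(52550, Rational(-1, 96205)))) = Add(289, Mul(-1, Rational(-10510, 19241))) = Add(289, Rational(10510, 19241)) = Rational(5571159, 19241)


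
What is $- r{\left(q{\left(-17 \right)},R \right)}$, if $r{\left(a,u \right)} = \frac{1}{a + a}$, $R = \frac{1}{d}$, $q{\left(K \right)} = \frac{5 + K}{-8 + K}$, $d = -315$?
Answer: $- \frac{25}{24} \approx -1.0417$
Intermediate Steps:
$q{\left(K \right)} = \frac{5 + K}{-8 + K}$
$R = - \frac{1}{315}$ ($R = \frac{1}{-315} = - \frac{1}{315} \approx -0.0031746$)
$r{\left(a,u \right)} = \frac{1}{2 a}$
$- r{\left(q{\left(-17 \right)},R \right)} = - \frac{1}{2 \frac{5 - 17}{-8 - 17}} = - \frac{1}{2 \frac{1}{-25} \left(-12\right)} = - \frac{1}{2 \left(\left(- \frac{1}{25}\right) \left(-12\right)\right)} = - \frac{1}{2 \cdot \frac{12}{25}} = - \frac{25}{2 \cdot 12} = \left(-1\right) \frac{25}{24} = - \frac{25}{24}$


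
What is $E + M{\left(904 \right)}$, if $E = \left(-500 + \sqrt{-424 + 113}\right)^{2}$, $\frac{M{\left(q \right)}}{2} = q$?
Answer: $251497 - 1000 i \sqrt{311} \approx 2.515 \cdot 10^{5} - 17635.0 i$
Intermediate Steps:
$M{\left(q \right)} = 2 q$
$E = \left(-500 + i \sqrt{311}\right)^{2}$ ($E = \left(-500 + \sqrt{-311}\right)^{2} = \left(-500 + i \sqrt{311}\right)^{2} \approx 2.4969 \cdot 10^{5} - 17635.0 i$)
$E + M{\left(904 \right)} = \left(500 - i \sqrt{311}\right)^{2} + 2 \cdot 904 = \left(500 - i \sqrt{311}\right)^{2} + 1808 = 1808 + \left(500 - i \sqrt{311}\right)^{2}$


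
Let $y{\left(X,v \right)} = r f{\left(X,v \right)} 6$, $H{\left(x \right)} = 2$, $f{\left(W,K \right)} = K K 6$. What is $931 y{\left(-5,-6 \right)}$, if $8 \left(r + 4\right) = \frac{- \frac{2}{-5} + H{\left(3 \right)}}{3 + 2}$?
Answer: $- \frac{118847736}{25} \approx -4.7539 \cdot 10^{6}$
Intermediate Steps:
$f{\left(W,K \right)} = 6 K^{2}$ ($f{\left(W,K \right)} = K^{2} \cdot 6 = 6 K^{2}$)
$r = - \frac{197}{50}$ ($r = -4 + \frac{\left(- \frac{2}{-5} + 2\right) \frac{1}{3 + 2}}{8} = -4 + \frac{\left(\left(-2\right) \left(- \frac{1}{5}\right) + 2\right) \frac{1}{5}}{8} = -4 + \frac{\left(\frac{2}{5} + 2\right) \frac{1}{5}}{8} = -4 + \frac{\frac{12}{5} \cdot \frac{1}{5}}{8} = -4 + \frac{1}{8} \cdot \frac{12}{25} = -4 + \frac{3}{50} = - \frac{197}{50} \approx -3.94$)
$y{\left(X,v \right)} = - \frac{3546 v^{2}}{25}$ ($y{\left(X,v \right)} = - \frac{197 \cdot 6 v^{2} \cdot 6}{50} = - \frac{197 \cdot 36 v^{2}}{50} = - \frac{3546 v^{2}}{25}$)
$931 y{\left(-5,-6 \right)} = 931 \left(- \frac{3546 \left(-6\right)^{2}}{25}\right) = 931 \left(\left(- \frac{3546}{25}\right) 36\right) = 931 \left(- \frac{127656}{25}\right) = - \frac{118847736}{25}$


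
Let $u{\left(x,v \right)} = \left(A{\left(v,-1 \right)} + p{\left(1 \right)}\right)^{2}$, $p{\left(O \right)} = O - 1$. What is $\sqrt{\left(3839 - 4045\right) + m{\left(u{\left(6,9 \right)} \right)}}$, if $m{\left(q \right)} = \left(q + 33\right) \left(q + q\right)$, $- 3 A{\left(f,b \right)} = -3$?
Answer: $i \sqrt{138} \approx 11.747 i$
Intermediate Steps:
$A{\left(f,b \right)} = 1$ ($A{\left(f,b \right)} = \left(- \frac{1}{3}\right) \left(-3\right) = 1$)
$p{\left(O \right)} = -1 + O$ ($p{\left(O \right)} = O - 1 = -1 + O$)
$u{\left(x,v \right)} = 1$ ($u{\left(x,v \right)} = \left(1 + \left(-1 + 1\right)\right)^{2} = \left(1 + 0\right)^{2} = 1^{2} = 1$)
$m{\left(q \right)} = 2 q \left(33 + q\right)$ ($m{\left(q \right)} = \left(33 + q\right) 2 q = 2 q \left(33 + q\right)$)
$\sqrt{\left(3839 - 4045\right) + m{\left(u{\left(6,9 \right)} \right)}} = \sqrt{\left(3839 - 4045\right) + 2 \cdot 1 \left(33 + 1\right)} = \sqrt{\left(3839 - 4045\right) + 2 \cdot 1 \cdot 34} = \sqrt{-206 + 68} = \sqrt{-138} = i \sqrt{138}$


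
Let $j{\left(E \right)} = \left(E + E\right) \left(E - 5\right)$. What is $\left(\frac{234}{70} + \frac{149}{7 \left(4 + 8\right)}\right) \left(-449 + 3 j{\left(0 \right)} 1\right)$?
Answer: $- \frac{137843}{60} \approx -2297.4$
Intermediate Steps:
$j{\left(E \right)} = 2 E \left(-5 + E\right)$
$\left(\frac{234}{70} + \frac{149}{7 \left(4 + 8\right)}\right) \left(-449 + 3 j{\left(0 \right)} 1\right) = \left(\frac{234}{70} + \frac{149}{7 \left(4 + 8\right)}\right) \left(-449 + 3 \cdot 2 \cdot 0 \left(-5 + 0\right) 1\right) = \left(234 \cdot \frac{1}{70} + \frac{149}{7 \cdot 12}\right) \left(-449 + 3 \cdot 2 \cdot 0 \left(-5\right) 1\right) = \left(\frac{117}{35} + \frac{149}{84}\right) \left(-449 + 3 \cdot 0 \cdot 1\right) = \left(\frac{117}{35} + 149 \cdot \frac{1}{84}\right) \left(-449 + 0 \cdot 1\right) = \left(\frac{117}{35} + \frac{149}{84}\right) \left(-449 + 0\right) = \frac{307}{60} \left(-449\right) = - \frac{137843}{60}$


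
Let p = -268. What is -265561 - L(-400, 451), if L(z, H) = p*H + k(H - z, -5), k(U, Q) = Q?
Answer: -144688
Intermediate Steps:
L(z, H) = -5 - 268*H (L(z, H) = -268*H - 5 = -5 - 268*H)
-265561 - L(-400, 451) = -265561 - (-5 - 268*451) = -265561 - (-5 - 120868) = -265561 - 1*(-120873) = -265561 + 120873 = -144688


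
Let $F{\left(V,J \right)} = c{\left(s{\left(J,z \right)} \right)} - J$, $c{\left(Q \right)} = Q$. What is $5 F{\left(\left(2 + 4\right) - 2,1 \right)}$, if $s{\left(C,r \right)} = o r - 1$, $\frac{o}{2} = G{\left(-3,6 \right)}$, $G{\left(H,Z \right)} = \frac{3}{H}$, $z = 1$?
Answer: $-20$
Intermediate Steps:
$o = -2$ ($o = 2 \frac{3}{-3} = 2 \cdot 3 \left(- \frac{1}{3}\right) = 2 \left(-1\right) = -2$)
$s{\left(C,r \right)} = -1 - 2 r$ ($s{\left(C,r \right)} = - 2 r - 1 = -1 - 2 r$)
$F{\left(V,J \right)} = -3 - J$ ($F{\left(V,J \right)} = \left(-1 - 2\right) - J = -3 - J$)
$5 F{\left(\left(2 + 4\right) - 2,1 \right)} = 5 \left(-3 - 1\right) = 5 \left(-4\right) = -20$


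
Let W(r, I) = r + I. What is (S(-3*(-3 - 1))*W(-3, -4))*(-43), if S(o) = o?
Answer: 3612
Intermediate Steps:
W(r, I) = I + r
(S(-3*(-3 - 1))*W(-3, -4))*(-43) = ((-3*(-3 - 1))*(-4 - 3))*(-43) = (-3*(-4)*(-7))*(-43) = (12*(-7))*(-43) = -84*(-43) = 3612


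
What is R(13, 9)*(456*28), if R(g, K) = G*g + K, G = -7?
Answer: -1046976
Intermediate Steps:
R(g, K) = K - 7*g (R(g, K) = -7*g + K = K - 7*g)
R(13, 9)*(456*28) = (9 - 7*13)*(456*28) = (9 - 91)*12768 = -82*12768 = -1046976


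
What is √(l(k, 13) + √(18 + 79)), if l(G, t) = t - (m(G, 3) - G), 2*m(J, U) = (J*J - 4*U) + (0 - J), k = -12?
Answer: √(-71 + √97) ≈ 7.8199*I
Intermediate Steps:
m(J, U) = J²/2 - 2*U - J/2 (m(J, U) = ((J*J - 4*U) + (0 - J))/2 = ((J² - 4*U) - J)/2 = (J² - J - 4*U)/2 = J²/2 - 2*U - J/2)
l(G, t) = 6 + t - G²/2 + 3*G/2 (l(G, t) = t - ((G²/2 - 2*3 - G/2) - G) = t - ((G²/2 - 6 - G/2) - G) = t - ((-6 + G²/2 - G/2) - G) = t - (-6 + G²/2 - 3*G/2) = t + (6 - G²/2 + 3*G/2) = 6 + t - G²/2 + 3*G/2)
√(l(k, 13) + √(18 + 79)) = √((6 + 13 - ½*(-12)² + (3/2)*(-12)) + √(18 + 79)) = √((6 + 13 - ½*144 - 18) + √97) = √((6 + 13 - 72 - 18) + √97) = √(-71 + √97)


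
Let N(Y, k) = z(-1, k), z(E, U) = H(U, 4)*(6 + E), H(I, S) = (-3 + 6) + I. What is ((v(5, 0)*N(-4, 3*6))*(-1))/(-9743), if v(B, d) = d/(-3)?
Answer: 0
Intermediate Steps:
v(B, d) = -d/3 (v(B, d) = d*(-1/3) = -d/3)
H(I, S) = 3 + I
z(E, U) = (3 + U)*(6 + E)
N(Y, k) = 15 + 5*k (N(Y, k) = (3 + k)*(6 - 1) = (3 + k)*5 = 15 + 5*k)
((v(5, 0)*N(-4, 3*6))*(-1))/(-9743) = (((-1/3*0)*(15 + 5*(3*6)))*(-1))/(-9743) = ((0*(15 + 5*18))*(-1))*(-1/9743) = ((0*(15 + 90))*(-1))*(-1/9743) = ((0*105)*(-1))*(-1/9743) = (0*(-1))*(-1/9743) = 0*(-1/9743) = 0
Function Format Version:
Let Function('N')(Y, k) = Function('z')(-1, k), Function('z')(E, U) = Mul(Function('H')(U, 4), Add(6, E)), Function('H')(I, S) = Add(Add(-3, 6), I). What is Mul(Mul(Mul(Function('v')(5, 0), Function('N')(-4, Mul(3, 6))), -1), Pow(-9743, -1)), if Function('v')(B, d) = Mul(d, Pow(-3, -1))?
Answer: 0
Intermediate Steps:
Function('v')(B, d) = Mul(Rational(-1, 3), d) (Function('v')(B, d) = Mul(d, Rational(-1, 3)) = Mul(Rational(-1, 3), d))
Function('H')(I, S) = Add(3, I)
Function('z')(E, U) = Mul(Add(3, U), Add(6, E))
Function('N')(Y, k) = Add(15, Mul(5, k)) (Function('N')(Y, k) = Mul(Add(3, k), Add(6, -1)) = Mul(Add(3, k), 5) = Add(15, Mul(5, k)))
Mul(Mul(Mul(Function('v')(5, 0), Function('N')(-4, Mul(3, 6))), -1), Pow(-9743, -1)) = Mul(Mul(Mul(Mul(Rational(-1, 3), 0), Add(15, Mul(5, Mul(3, 6)))), -1), Pow(-9743, -1)) = Mul(Mul(Mul(0, Add(15, Mul(5, 18))), -1), Rational(-1, 9743)) = Mul(Mul(Mul(0, Add(15, 90)), -1), Rational(-1, 9743)) = Mul(Mul(Mul(0, 105), -1), Rational(-1, 9743)) = Mul(Mul(0, -1), Rational(-1, 9743)) = Mul(0, Rational(-1, 9743)) = 0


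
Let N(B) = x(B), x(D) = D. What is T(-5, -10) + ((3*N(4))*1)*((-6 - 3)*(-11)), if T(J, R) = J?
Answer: 1183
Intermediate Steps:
N(B) = B
T(-5, -10) + ((3*N(4))*1)*((-6 - 3)*(-11)) = -5 + ((3*4)*1)*((-6 - 3)*(-11)) = -5 + (12*1)*(-9*(-11)) = -5 + 12*99 = -5 + 1188 = 1183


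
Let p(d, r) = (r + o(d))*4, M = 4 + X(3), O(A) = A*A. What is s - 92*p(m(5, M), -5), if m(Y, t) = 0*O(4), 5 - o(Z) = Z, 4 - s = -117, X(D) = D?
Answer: 121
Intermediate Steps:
O(A) = A²
s = 121 (s = 4 - 1*(-117) = 4 + 117 = 121)
o(Z) = 5 - Z
M = 7 (M = 4 + 3 = 7)
m(Y, t) = 0 (m(Y, t) = 0*4² = 0*16 = 0)
p(d, r) = 20 - 4*d + 4*r (p(d, r) = (r + (5 - d))*4 = (5 + r - d)*4 = 20 - 4*d + 4*r)
s - 92*p(m(5, M), -5) = 121 - 92*(20 - 4*0 + 4*(-5)) = 121 - 92*(20 + 0 - 20) = 121 - 92*0 = 121 + 0 = 121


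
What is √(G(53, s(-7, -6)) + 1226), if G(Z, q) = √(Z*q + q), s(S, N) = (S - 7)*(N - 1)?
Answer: √(1226 + 42*√3) ≈ 36.038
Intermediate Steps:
s(S, N) = (-1 + N)*(-7 + S) (s(S, N) = (-7 + S)*(-1 + N) = (-1 + N)*(-7 + S))
G(Z, q) = √(q + Z*q)
√(G(53, s(-7, -6)) + 1226) = √(√((7 - 1*(-7) - 7*(-6) - 6*(-7))*(1 + 53)) + 1226) = √(√((7 + 7 + 42 + 42)*54) + 1226) = √(√(98*54) + 1226) = √(√5292 + 1226) = √(42*√3 + 1226) = √(1226 + 42*√3)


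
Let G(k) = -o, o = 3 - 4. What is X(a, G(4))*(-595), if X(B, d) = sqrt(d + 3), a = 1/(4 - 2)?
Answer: -1190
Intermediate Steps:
o = -1
a = 1/2 ≈ 0.50000
G(k) = 1 (G(k) = -1*(-1) = 1)
X(B, d) = sqrt(3 + d)
X(a, G(4))*(-595) = sqrt(3 + 1)*(-595) = sqrt(4)*(-595) = 2*(-595) = -1190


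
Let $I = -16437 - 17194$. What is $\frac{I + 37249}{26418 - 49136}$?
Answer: $- \frac{1809}{11359} \approx -0.15926$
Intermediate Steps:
$I = -33631$ ($I = -16437 - 17194 = -33631$)
$\frac{I + 37249}{26418 - 49136} = \frac{-33631 + 37249}{26418 - 49136} = \frac{3618}{-22718} = 3618 \left(- \frac{1}{22718}\right) = - \frac{1809}{11359}$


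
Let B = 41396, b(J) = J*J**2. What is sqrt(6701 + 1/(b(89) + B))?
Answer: sqrt(3732863840067090)/746365 ≈ 81.860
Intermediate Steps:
b(J) = J**3
sqrt(6701 + 1/(b(89) + B)) = sqrt(6701 + 1/(89**3 + 41396)) = sqrt(6701 + 1/(704969 + 41396)) = sqrt(6701 + 1/746365) = sqrt(5001391866/746365) = sqrt(3732863840067090)/746365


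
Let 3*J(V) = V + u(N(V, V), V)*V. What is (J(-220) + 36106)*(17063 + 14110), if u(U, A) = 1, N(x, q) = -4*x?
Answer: 1120960298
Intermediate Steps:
J(V) = 2*V/3 (J(V) = (V + 1*V)/3 = (V + V)/3 = (2*V)/3 = 2*V/3)
(J(-220) + 36106)*(17063 + 14110) = ((2/3)*(-220) + 36106)*(17063 + 14110) = (-440/3 + 36106)*31173 = (107878/3)*31173 = 1120960298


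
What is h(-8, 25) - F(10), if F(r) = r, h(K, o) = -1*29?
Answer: -39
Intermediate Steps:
h(K, o) = -29
h(-8, 25) - F(10) = -29 - 1*10 = -29 - 10 = -39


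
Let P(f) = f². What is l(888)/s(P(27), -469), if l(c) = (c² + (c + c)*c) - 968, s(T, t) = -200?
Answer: -295583/25 ≈ -11823.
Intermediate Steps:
l(c) = -968 + 3*c² (l(c) = (c² + (2*c)*c) - 968 = (c² + 2*c²) - 968 = 3*c² - 968 = -968 + 3*c²)
l(888)/s(P(27), -469) = (-968 + 3*888²)/(-200) = (-968 + 3*788544)*(-1/200) = (-968 + 2365632)*(-1/200) = 2364664*(-1/200) = -295583/25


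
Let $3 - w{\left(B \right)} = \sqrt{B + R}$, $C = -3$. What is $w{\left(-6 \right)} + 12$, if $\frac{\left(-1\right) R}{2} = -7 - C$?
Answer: $15 - \sqrt{2} \approx 13.586$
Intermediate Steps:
$R = 8$ ($R = - 2 \left(-7 - -3\right) = - 2 \left(-7 + 3\right) = \left(-2\right) \left(-4\right) = 8$)
$w{\left(B \right)} = 3 - \sqrt{8 + B}$ ($w{\left(B \right)} = 3 - \sqrt{B + 8} = 3 - \sqrt{8 + B}$)
$w{\left(-6 \right)} + 12 = \left(3 - \sqrt{8 - 6}\right) + 12 = \left(3 - \sqrt{2}\right) + 12 = 15 - \sqrt{2}$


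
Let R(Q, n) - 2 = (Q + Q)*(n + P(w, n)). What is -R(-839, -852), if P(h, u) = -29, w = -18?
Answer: -1478320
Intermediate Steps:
R(Q, n) = 2 + 2*Q*(-29 + n) (R(Q, n) = 2 + (Q + Q)*(n - 29) = 2 + (2*Q)*(-29 + n) = 2 + 2*Q*(-29 + n))
-R(-839, -852) = -(2 - 58*(-839) + 2*(-839)*(-852)) = -(2 + 48662 + 1429656) = -1*1478320 = -1478320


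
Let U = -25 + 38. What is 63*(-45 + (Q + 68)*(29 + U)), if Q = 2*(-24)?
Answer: 50085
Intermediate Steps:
U = 13
Q = -48
63*(-45 + (Q + 68)*(29 + U)) = 63*(-45 + (-48 + 68)*(29 + 13)) = 63*(-45 + 20*42) = 63*(-45 + 840) = 63*795 = 50085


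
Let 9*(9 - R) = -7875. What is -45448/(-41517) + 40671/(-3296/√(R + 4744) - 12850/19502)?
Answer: 22939449176253833581/1531238920181861499 - 910421134754544*√1407/36882215000647 ≈ -910.94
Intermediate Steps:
R = 884 (R = 9 - ⅑*(-7875) = 9 + 875 = 884)
-45448/(-41517) + 40671/(-3296/√(R + 4744) - 12850/19502) = -45448/(-41517) + 40671/(-3296/√(884 + 4744) - 12850/19502) = -45448*(-1/41517) + 40671/(-3296*√1407/2814 - 12850*1/19502) = 45448/41517 + 40671/(-3296*√1407/2814 - 6425/9751) = 45448/41517 + 40671/(-1648*√1407/1407 - 6425/9751) = 45448/41517 + 40671/(-6425/9751 - 1648*√1407/1407)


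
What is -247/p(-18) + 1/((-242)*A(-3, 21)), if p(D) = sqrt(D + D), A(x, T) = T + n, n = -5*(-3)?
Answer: -1/8712 + 247*I/6 ≈ -0.00011478 + 41.167*I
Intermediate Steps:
n = 15
A(x, T) = 15 + T (A(x, T) = T + 15 = 15 + T)
p(D) = sqrt(2)*sqrt(D) (p(D) = sqrt(2*D) = sqrt(2)*sqrt(D))
-247/p(-18) + 1/((-242)*A(-3, 21)) = -247*(-I/6) + 1/((-242)*(15 + 21)) = -247*(-I/6) - 1/242/36 = -247*(-I/6) - 1/242*1/36 = -(-247)*I/6 - 1/8712 = 247*I/6 - 1/8712 = -1/8712 + 247*I/6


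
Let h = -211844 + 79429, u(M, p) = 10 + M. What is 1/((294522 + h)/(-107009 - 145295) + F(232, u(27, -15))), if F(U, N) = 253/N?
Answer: 9335248/57834953 ≈ 0.16141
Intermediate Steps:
h = -132415
1/((294522 + h)/(-107009 - 145295) + F(232, u(27, -15))) = 1/((294522 - 132415)/(-107009 - 145295) + 253/(10 + 27)) = 1/(162107/(-252304) + 253/37) = 1/(162107*(-1/252304) + 253*(1/37)) = 1/(-162107/252304 + 253/37) = 1/(57834953/9335248) = 9335248/57834953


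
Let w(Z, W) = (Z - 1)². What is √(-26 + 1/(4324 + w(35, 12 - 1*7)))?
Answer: 9*I*√2409830/2740 ≈ 5.099*I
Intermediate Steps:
w(Z, W) = (-1 + Z)²
√(-26 + 1/(4324 + w(35, 12 - 1*7))) = √(-26 + 1/(4324 + (-1 + 35)²)) = √(-26 + 1/(4324 + 34²)) = √(-26 + 1/(4324 + 1156)) = √(-26 + 1/5480) = √(-142479/5480) = 9*I*√2409830/2740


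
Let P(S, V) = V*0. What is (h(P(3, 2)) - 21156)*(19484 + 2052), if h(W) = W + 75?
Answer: -454000416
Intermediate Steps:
P(S, V) = 0
h(W) = 75 + W
(h(P(3, 2)) - 21156)*(19484 + 2052) = ((75 + 0) - 21156)*(19484 + 2052) = (75 - 21156)*21536 = -21081*21536 = -454000416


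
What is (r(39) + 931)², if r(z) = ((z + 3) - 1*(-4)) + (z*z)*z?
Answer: 3635607616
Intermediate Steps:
r(z) = 7 + z + z³ (r(z) = ((3 + z) + 4) + z²*z = (7 + z) + z³ = 7 + z + z³)
(r(39) + 931)² = ((7 + 39 + 39³) + 931)² = ((7 + 39 + 59319) + 931)² = (59365 + 931)² = 60296² = 3635607616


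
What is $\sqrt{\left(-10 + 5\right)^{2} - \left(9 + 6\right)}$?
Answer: $\sqrt{10} \approx 3.1623$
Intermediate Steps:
$\sqrt{\left(-10 + 5\right)^{2} - \left(9 + 6\right)} = \sqrt{\left(-5\right)^{2} - 15} = \sqrt{25 - 15} = \sqrt{10}$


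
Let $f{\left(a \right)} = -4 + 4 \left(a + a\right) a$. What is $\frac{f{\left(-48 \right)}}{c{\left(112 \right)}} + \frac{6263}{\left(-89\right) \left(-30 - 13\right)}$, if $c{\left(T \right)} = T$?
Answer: $\frac{17806353}{107156} \approx 166.17$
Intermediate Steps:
$f{\left(a \right)} = -4 + 8 a^{2}$ ($f{\left(a \right)} = -4 + 4 \cdot 2 a a = -4 + 8 a a = -4 + 8 a^{2}$)
$\frac{f{\left(-48 \right)}}{c{\left(112 \right)}} + \frac{6263}{\left(-89\right) \left(-30 - 13\right)} = \frac{-4 + 8 \left(-48\right)^{2}}{112} + \frac{6263}{\left(-89\right) \left(-30 - 13\right)} = \left(-4 + 8 \cdot 2304\right) \frac{1}{112} + \frac{6263}{\left(-89\right) \left(-43\right)} = \left(-4 + 18432\right) \frac{1}{112} + \frac{6263}{3827} = 18428 \cdot \frac{1}{112} + 6263 \cdot \frac{1}{3827} = \frac{4607}{28} + \frac{6263}{3827} = \frac{17806353}{107156}$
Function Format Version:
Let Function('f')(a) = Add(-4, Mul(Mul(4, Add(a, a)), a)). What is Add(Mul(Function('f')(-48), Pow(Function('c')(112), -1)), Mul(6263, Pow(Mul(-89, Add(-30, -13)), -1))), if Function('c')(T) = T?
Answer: Rational(17806353, 107156) ≈ 166.17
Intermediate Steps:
Function('f')(a) = Add(-4, Mul(8, Pow(a, 2))) (Function('f')(a) = Add(-4, Mul(Mul(4, Mul(2, a)), a)) = Add(-4, Mul(Mul(8, a), a)) = Add(-4, Mul(8, Pow(a, 2))))
Add(Mul(Function('f')(-48), Pow(Function('c')(112), -1)), Mul(6263, Pow(Mul(-89, Add(-30, -13)), -1))) = Add(Mul(Add(-4, Mul(8, Pow(-48, 2))), Pow(112, -1)), Mul(6263, Pow(Mul(-89, Add(-30, -13)), -1))) = Add(Mul(Add(-4, Mul(8, 2304)), Rational(1, 112)), Mul(6263, Pow(Mul(-89, -43), -1))) = Add(Mul(Add(-4, 18432), Rational(1, 112)), Mul(6263, Pow(3827, -1))) = Add(Mul(18428, Rational(1, 112)), Mul(6263, Rational(1, 3827))) = Add(Rational(4607, 28), Rational(6263, 3827)) = Rational(17806353, 107156)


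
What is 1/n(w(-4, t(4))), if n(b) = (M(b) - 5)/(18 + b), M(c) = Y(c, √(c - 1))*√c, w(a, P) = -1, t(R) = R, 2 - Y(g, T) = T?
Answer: 17/(-5 + √2 + 2*I) ≈ -3.616 - 2.0169*I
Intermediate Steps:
Y(g, T) = 2 - T
M(c) = √c*(2 - √(-1 + c)) (M(c) = (2 - √(c - 1))*√c = (2 - √(-1 + c))*√c = √c*(2 - √(-1 + c)))
n(b) = (-5 + √b*(2 - √(-1 + b)))/(18 + b) (n(b) = (√b*(2 - √(-1 + b)) - 5)/(18 + b) = (-5 + √b*(2 - √(-1 + b)))/(18 + b))
1/n(w(-4, t(4))) = 1/((-5 + √(-1)*(2 - √(-1 - 1)))/(18 - 1)) = 1/((-5 + I*(2 - √(-2)))/17) = 1/((-5 + I*(2 - I*√2))/17) = 1/(-5/17 + I*(2 - I*√2)/17)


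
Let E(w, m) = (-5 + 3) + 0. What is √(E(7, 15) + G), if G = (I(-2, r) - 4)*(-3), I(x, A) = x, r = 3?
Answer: 4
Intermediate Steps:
E(w, m) = -2 (E(w, m) = -2 + 0 = -2)
G = 18 (G = (-2 - 4)*(-3) = -6*(-3) = 18)
√(E(7, 15) + G) = √(-2 + 18) = √16 = 4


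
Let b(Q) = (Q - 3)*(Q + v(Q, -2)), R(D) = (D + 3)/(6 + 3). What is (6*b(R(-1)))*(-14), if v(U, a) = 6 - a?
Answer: 51800/27 ≈ 1918.5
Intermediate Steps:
R(D) = 1/3 + D/9 (R(D) = (3 + D)/9 = (3 + D)*(1/9) = 1/3 + D/9)
b(Q) = (-3 + Q)*(8 + Q) (b(Q) = (Q - 3)*(Q + (6 - 1*(-2))) = (-3 + Q)*(Q + (6 + 2)) = (-3 + Q)*(Q + 8) = (-3 + Q)*(8 + Q))
(6*b(R(-1)))*(-14) = (6*(-24 + (1/3 + (1/9)*(-1))**2 + 5*(1/3 + (1/9)*(-1))))*(-14) = (6*(-24 + (1/3 - 1/9)**2 + 5*(1/3 - 1/9)))*(-14) = (6*(-24 + (2/9)**2 + 5*(2/9)))*(-14) = (6*(-24 + 4/81 + 10/9))*(-14) = (6*(-1850/81))*(-14) = -3700/27*(-14) = 51800/27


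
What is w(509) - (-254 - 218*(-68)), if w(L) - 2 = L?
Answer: -14059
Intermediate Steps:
w(L) = 2 + L
w(509) - (-254 - 218*(-68)) = (2 + 509) - (-254 - 218*(-68)) = 511 - (-254 + 14824) = 511 - 1*14570 = 511 - 14570 = -14059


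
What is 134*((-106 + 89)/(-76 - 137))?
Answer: 2278/213 ≈ 10.695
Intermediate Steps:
134*((-106 + 89)/(-76 - 137)) = 134*(-17/(-213)) = 134*(-17*(-1/213)) = 134*(17/213) = 2278/213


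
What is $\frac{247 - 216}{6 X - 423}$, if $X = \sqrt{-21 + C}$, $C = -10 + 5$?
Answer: $- \frac{1457}{19985} - \frac{62 i \sqrt{26}}{59955} \approx -0.072905 - 0.0052729 i$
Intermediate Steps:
$C = -5$
$X = i \sqrt{26}$ ($X = \sqrt{-21 - 5} = \sqrt{-26} = i \sqrt{26} \approx 5.099 i$)
$\frac{247 - 216}{6 X - 423} = \frac{247 - 216}{6 i \sqrt{26} - 423} = \frac{31}{6 i \sqrt{26} - 423} = \frac{31}{-423 + 6 i \sqrt{26}}$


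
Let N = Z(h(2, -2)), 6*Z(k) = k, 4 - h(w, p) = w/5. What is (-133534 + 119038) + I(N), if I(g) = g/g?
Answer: -14495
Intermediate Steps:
h(w, p) = 4 - w/5
Z(k) = k/6
N = ⅗ (N = (4 - ⅕*2)/6 = (4 - ⅖)/6 = (⅙)*(18/5) = ⅗ ≈ 0.60000)
I(g) = 1
(-133534 + 119038) + I(N) = (-133534 + 119038) + 1 = -14496 + 1 = -14495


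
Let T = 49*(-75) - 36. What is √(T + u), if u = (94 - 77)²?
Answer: I*√3422 ≈ 58.498*I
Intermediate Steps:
u = 289 (u = 17² = 289)
T = -3711 (T = -3675 - 36 = -3711)
√(T + u) = √(-3711 + 289) = √(-3422) = I*√3422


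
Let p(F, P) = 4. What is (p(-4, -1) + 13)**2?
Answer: 289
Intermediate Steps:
(p(-4, -1) + 13)**2 = (4 + 13)**2 = 17**2 = 289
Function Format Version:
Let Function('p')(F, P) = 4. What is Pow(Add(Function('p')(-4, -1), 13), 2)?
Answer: 289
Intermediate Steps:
Pow(Add(Function('p')(-4, -1), 13), 2) = Pow(Add(4, 13), 2) = Pow(17, 2) = 289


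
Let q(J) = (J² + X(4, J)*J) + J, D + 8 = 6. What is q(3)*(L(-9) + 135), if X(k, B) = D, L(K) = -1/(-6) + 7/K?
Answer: 2419/3 ≈ 806.33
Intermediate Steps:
D = -2 (D = -8 + 6 = -2)
L(K) = ⅙ + 7/K (L(K) = -1*(-⅙) + 7/K = ⅙ + 7/K)
X(k, B) = -2
q(J) = J² - J (q(J) = (J² - 2*J) + J = J² - J)
q(3)*(L(-9) + 135) = (3*(-1 + 3))*((⅙)*(42 - 9)/(-9) + 135) = (3*2)*((⅙)*(-⅑)*33 + 135) = 6*(-11/18 + 135) = 6*(2419/18) = 2419/3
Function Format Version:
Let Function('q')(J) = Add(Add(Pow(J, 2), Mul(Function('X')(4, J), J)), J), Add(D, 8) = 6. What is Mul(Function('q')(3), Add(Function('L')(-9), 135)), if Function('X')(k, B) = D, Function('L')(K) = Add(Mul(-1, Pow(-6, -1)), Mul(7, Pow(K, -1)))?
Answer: Rational(2419, 3) ≈ 806.33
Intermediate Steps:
D = -2 (D = Add(-8, 6) = -2)
Function('L')(K) = Add(Rational(1, 6), Mul(7, Pow(K, -1))) (Function('L')(K) = Add(Mul(-1, Rational(-1, 6)), Mul(7, Pow(K, -1))) = Add(Rational(1, 6), Mul(7, Pow(K, -1))))
Function('X')(k, B) = -2
Function('q')(J) = Add(Pow(J, 2), Mul(-1, J)) (Function('q')(J) = Add(Add(Pow(J, 2), Mul(-2, J)), J) = Add(Pow(J, 2), Mul(-1, J)))
Mul(Function('q')(3), Add(Function('L')(-9), 135)) = Mul(Mul(3, Add(-1, 3)), Add(Mul(Rational(1, 6), Pow(-9, -1), Add(42, -9)), 135)) = Mul(Mul(3, 2), Add(Mul(Rational(1, 6), Rational(-1, 9), 33), 135)) = Mul(6, Add(Rational(-11, 18), 135)) = Mul(6, Rational(2419, 18)) = Rational(2419, 3)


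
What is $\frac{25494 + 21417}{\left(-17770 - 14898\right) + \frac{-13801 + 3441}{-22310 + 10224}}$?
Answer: $- \frac{283483173}{197407544} \approx -1.436$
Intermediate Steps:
$\frac{25494 + 21417}{\left(-17770 - 14898\right) + \frac{-13801 + 3441}{-22310 + 10224}} = \frac{46911}{\left(-17770 - 14898\right) - \frac{10360}{-12086}} = \frac{46911}{-32668 - - \frac{5180}{6043}} = \frac{46911}{-32668 + \frac{5180}{6043}} = \frac{46911}{- \frac{197407544}{6043}} = 46911 \left(- \frac{6043}{197407544}\right) = - \frac{283483173}{197407544}$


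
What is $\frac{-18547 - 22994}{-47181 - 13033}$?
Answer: $\frac{41541}{60214} \approx 0.68989$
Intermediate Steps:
$\frac{-18547 - 22994}{-47181 - 13033} = - \frac{41541}{-60214} = \left(-41541\right) \left(- \frac{1}{60214}\right) = \frac{41541}{60214}$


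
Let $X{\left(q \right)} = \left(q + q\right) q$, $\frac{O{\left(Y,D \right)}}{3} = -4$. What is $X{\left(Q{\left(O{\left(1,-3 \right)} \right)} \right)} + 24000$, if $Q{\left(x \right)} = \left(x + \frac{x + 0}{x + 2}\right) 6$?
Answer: $\frac{809952}{25} \approx 32398.0$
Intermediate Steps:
$O{\left(Y,D \right)} = -12$ ($O{\left(Y,D \right)} = 3 \left(-4\right) = -12$)
$Q{\left(x \right)} = 6 x + \frac{6 x}{2 + x}$ ($Q{\left(x \right)} = \left(x + \frac{x}{2 + x}\right) 6 = 6 x + \frac{6 x}{2 + x}$)
$X{\left(q \right)} = 2 q^{2}$ ($X{\left(q \right)} = 2 q q = 2 q^{2}$)
$X{\left(Q{\left(O{\left(1,-3 \right)} \right)} \right)} + 24000 = 2 \left(6 \left(-12\right) \frac{1}{2 - 12} \left(3 - 12\right)\right)^{2} + 24000 = 2 \left(6 \left(-12\right) \frac{1}{-10} \left(-9\right)\right)^{2} + 24000 = 2 \left(6 \left(-12\right) \left(- \frac{1}{10}\right) \left(-9\right)\right)^{2} + 24000 = 2 \left(- \frac{324}{5}\right)^{2} + 24000 = 2 \cdot \frac{104976}{25} + 24000 = \frac{209952}{25} + 24000 = \frac{809952}{25}$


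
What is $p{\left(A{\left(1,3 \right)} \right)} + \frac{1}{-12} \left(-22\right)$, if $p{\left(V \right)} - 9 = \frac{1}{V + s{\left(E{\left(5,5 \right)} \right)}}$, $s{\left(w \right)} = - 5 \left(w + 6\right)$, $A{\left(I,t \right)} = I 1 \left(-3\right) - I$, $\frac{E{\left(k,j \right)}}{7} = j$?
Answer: $\frac{13579}{1254} \approx 10.829$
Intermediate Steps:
$E{\left(k,j \right)} = 7 j$
$A{\left(I,t \right)} = - 4 I$ ($A{\left(I,t \right)} = I \left(-3\right) - I = - 3 I - I = - 4 I$)
$s{\left(w \right)} = -30 - 5 w$ ($s{\left(w \right)} = - 5 \left(6 + w\right) = -30 - 5 w$)
$p{\left(V \right)} = 9 + \frac{1}{-205 + V}$ ($p{\left(V \right)} = 9 + \frac{1}{V - \left(30 + 5 \cdot 7 \cdot 5\right)} = 9 + \frac{1}{V - 205} = 9 + \frac{1}{-205 + V}$)
$p{\left(A{\left(1,3 \right)} \right)} + \frac{1}{-12} \left(-22\right) = \frac{-1844 + 9 \left(\left(-4\right) 1\right)}{-205 - 4} + \frac{1}{-12} \left(-22\right) = \frac{-1844 + 9 \left(-4\right)}{-205 - 4} - - \frac{11}{6} = \frac{-1844 - 36}{-209} + \frac{11}{6} = \left(- \frac{1}{209}\right) \left(-1880\right) + \frac{11}{6} = \frac{1880}{209} + \frac{11}{6} = \frac{13579}{1254}$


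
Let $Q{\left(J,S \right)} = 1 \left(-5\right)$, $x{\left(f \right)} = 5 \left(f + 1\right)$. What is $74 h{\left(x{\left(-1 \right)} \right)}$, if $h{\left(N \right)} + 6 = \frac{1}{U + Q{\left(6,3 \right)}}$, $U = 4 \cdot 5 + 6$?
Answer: $- \frac{9250}{21} \approx -440.48$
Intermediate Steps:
$x{\left(f \right)} = 5 + 5 f$ ($x{\left(f \right)} = 5 \left(1 + f\right) = 5 + 5 f$)
$Q{\left(J,S \right)} = -5$
$U = 26$ ($U = 20 + 6 = 26$)
$h{\left(N \right)} = - \frac{125}{21}$ ($h{\left(N \right)} = -6 + \frac{1}{26 - 5} = -6 + \frac{1}{21} = - \frac{125}{21}$)
$74 h{\left(x{\left(-1 \right)} \right)} = 74 \left(- \frac{125}{21}\right) = - \frac{9250}{21}$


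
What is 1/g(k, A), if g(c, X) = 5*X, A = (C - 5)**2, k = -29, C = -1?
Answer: 1/180 ≈ 0.0055556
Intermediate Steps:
A = 36 (A = (-1 - 5)**2 = (-6)**2 = 36)
1/g(k, A) = 1/(5*36) = 1/180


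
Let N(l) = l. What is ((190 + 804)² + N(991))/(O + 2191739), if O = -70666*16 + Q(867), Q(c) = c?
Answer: 989027/1061950 ≈ 0.93133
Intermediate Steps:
O = -1129789 (O = -70666*16 + 867 = -1130656 + 867 = -1129789)
((190 + 804)² + N(991))/(O + 2191739) = ((190 + 804)² + 991)/(-1129789 + 2191739) = (994² + 991)/1061950 = (988036 + 991)*(1/1061950) = 989027*(1/1061950) = 989027/1061950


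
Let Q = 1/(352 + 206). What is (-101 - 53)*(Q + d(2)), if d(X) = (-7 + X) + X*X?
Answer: 42889/279 ≈ 153.72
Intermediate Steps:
Q = 1/558 ≈ 0.0017921
d(X) = -7 + X + X**2 (d(X) = (-7 + X) + X**2 = -7 + X + X**2)
(-101 - 53)*(Q + d(2)) = (-101 - 53)*(1/558 + (-7 + 2 + 2**2)) = -154*(1/558 + (-7 + 2 + 4)) = -154*(1/558 - 1) = -154*(-557/558) = 42889/279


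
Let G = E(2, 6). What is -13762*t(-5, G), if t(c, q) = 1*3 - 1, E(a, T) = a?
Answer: -27524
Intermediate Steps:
G = 2
t(c, q) = 2 (t(c, q) = 3 - 1 = 2)
-13762*t(-5, G) = -13762*2 = -27524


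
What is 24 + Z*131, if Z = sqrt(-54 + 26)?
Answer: 24 + 262*I*sqrt(7) ≈ 24.0 + 693.19*I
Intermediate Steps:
Z = 2*I*sqrt(7) (Z = sqrt(-28) = 2*I*sqrt(7) ≈ 5.2915*I)
24 + Z*131 = 24 + (2*I*sqrt(7))*131 = 24 + 262*I*sqrt(7)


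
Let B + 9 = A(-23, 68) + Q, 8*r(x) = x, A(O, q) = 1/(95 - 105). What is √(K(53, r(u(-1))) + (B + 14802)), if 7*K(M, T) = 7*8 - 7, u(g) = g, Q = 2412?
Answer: √1721190/10 ≈ 131.19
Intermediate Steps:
A(O, q) = -⅒ (A(O, q) = 1/(-10) = -⅒)
r(x) = x/8
K(M, T) = 7 (K(M, T) = (7*8 - 7)/7 = (56 - 7)/7 = (⅐)*49 = 7)
B = 24029/10 (B = -9 + (-⅒ + 2412) = -9 + 24119/10 = 24029/10 ≈ 2402.9)
√(K(53, r(u(-1))) + (B + 14802)) = √(7 + (24029/10 + 14802)) = √(7 + 172049/10) = √(172119/10) = √1721190/10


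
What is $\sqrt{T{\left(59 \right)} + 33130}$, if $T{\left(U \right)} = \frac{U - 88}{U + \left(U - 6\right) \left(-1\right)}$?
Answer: $\frac{\sqrt{1192506}}{6} \approx 182.0$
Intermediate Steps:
$T{\left(U \right)} = - \frac{44}{3} + \frac{U}{6}$ ($T{\left(U \right)} = \frac{-88 + U}{U + \left(-6 + U\right) \left(-1\right)} = \frac{-88 + U}{U - \left(-6 + U\right)} = \frac{-88 + U}{6} = \left(-88 + U\right) \frac{1}{6} = - \frac{44}{3} + \frac{U}{6}$)
$\sqrt{T{\left(59 \right)} + 33130} = \sqrt{\left(- \frac{44}{3} + \frac{1}{6} \cdot 59\right) + 33130} = \sqrt{\left(- \frac{44}{3} + \frac{59}{6}\right) + 33130} = \sqrt{- \frac{29}{6} + 33130} = \sqrt{\frac{198751}{6}} = \frac{\sqrt{1192506}}{6}$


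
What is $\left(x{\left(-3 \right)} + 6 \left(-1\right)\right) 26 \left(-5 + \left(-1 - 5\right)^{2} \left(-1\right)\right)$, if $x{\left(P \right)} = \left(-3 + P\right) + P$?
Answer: $15990$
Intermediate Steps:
$x{\left(P \right)} = -3 + 2 P$
$\left(x{\left(-3 \right)} + 6 \left(-1\right)\right) 26 \left(-5 + \left(-1 - 5\right)^{2} \left(-1\right)\right) = \left(\left(-3 + 2 \left(-3\right)\right) + 6 \left(-1\right)\right) 26 \left(-5 + \left(-1 - 5\right)^{2} \left(-1\right)\right) = \left(\left(-3 - 6\right) - 6\right) 26 \left(-5 + \left(-6\right)^{2} \left(-1\right)\right) = \left(-9 - 6\right) 26 \left(-5 + 36 \left(-1\right)\right) = \left(-15\right) 26 \left(-5 - 36\right) = \left(-390\right) \left(-41\right) = 15990$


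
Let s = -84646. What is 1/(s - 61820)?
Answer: -1/146466 ≈ -6.8275e-6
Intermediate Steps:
1/(s - 61820) = 1/(-84646 - 61820) = 1/(-146466) = -1/146466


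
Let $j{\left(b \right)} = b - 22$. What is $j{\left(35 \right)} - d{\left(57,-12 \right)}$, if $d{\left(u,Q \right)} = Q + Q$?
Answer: $37$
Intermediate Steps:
$j{\left(b \right)} = -22 + b$ ($j{\left(b \right)} = b - 22 = -22 + b$)
$d{\left(u,Q \right)} = 2 Q$
$j{\left(35 \right)} - d{\left(57,-12 \right)} = \left(-22 + 35\right) - 2 \left(-12\right) = 13 - -24 = 13 + 24 = 37$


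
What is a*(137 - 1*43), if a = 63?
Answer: 5922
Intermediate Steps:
a*(137 - 1*43) = 63*(137 - 1*43) = 63*(137 - 43) = 63*94 = 5922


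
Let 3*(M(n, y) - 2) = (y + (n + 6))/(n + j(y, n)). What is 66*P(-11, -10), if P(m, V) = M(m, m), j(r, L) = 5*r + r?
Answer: 956/7 ≈ 136.57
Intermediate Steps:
j(r, L) = 6*r
M(n, y) = 2 + (6 + n + y)/(3*(n + 6*y)) (M(n, y) = 2 + ((y + (n + 6))/(n + 6*y))/3 = 2 + ((y + (6 + n))/(n + 6*y))/3 = 2 + ((6 + n + y)/(n + 6*y))/3 = 2 + (6 + n + y)/(3*(n + 6*y)))
P(m, V) = (6 + 44*m)/(21*m) (P(m, V) = (6 + 7*m + 37*m)/(3*(m + 6*m)) = (6 + 44*m)/(3*((7*m))) = (1/(7*m))*(6 + 44*m)/3 = (6 + 44*m)/(21*m))
66*P(-11, -10) = 66*((2/21)*(3 + 22*(-11))/(-11)) = 66*((2/21)*(-1/11)*(3 - 242)) = 66*((2/21)*(-1/11)*(-239)) = 66*(478/231) = 956/7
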